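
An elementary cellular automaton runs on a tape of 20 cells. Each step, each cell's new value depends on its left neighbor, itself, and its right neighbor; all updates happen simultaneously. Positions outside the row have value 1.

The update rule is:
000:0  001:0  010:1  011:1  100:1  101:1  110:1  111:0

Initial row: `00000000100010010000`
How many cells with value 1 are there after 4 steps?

12

step 1: 10000000110011011000
step 2: 11000000111011111100
step 3: 01100000101110000110
step 4: 11110000111011000111
count of 1: 12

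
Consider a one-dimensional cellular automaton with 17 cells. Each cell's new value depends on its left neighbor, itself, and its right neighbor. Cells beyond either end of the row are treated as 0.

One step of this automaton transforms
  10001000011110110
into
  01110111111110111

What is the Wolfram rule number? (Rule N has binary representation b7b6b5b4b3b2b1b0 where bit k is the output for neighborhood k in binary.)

position 10: 111 → 1  (bit 7 = 1)
position 12: 110 → 1  (bit 6 = 1)
position 13: 101 → 0  (bit 5 = 0)
position 1: 100 → 1  (bit 4 = 1)
position 9: 011 → 1  (bit 3 = 1)
position 0: 010 → 0  (bit 2 = 0)
position 3: 001 → 1  (bit 1 = 1)
position 2: 000 → 1  (bit 0 = 1)
bits b7..b0 = 11011011 = 219

219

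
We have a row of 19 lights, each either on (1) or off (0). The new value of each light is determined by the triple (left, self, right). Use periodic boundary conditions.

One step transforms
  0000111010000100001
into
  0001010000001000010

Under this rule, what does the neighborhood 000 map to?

0

At position 1 the neighborhood is 000; the next row has 0 there.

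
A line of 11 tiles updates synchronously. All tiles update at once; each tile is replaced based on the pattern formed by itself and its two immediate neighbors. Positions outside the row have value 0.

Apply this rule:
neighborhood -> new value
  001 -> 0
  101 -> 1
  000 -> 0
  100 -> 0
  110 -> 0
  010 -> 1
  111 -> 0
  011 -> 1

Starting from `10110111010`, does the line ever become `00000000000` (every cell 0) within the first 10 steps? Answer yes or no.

step 1: 11101100110
step 2: 10011000100
step 3: 10010000100
step 4: 10010000100  (fixed point — unchanged through step 10)
step 10 is 10010000100, still not uniform 0

no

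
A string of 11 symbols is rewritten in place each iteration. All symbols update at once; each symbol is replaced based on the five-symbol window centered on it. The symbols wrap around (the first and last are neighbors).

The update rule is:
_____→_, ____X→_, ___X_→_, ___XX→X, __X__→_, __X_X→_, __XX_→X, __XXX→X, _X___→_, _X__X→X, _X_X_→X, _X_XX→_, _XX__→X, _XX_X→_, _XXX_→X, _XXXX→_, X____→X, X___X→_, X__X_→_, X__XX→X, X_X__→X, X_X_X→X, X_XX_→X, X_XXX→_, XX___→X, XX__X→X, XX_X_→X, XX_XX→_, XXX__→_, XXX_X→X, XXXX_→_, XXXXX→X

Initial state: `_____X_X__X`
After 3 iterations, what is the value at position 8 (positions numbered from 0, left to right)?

iteration 1: _X____XXX__
iteration 2: ___X_XXX_X_
iteration 3: X_____XXXX_
position 8 holds X

X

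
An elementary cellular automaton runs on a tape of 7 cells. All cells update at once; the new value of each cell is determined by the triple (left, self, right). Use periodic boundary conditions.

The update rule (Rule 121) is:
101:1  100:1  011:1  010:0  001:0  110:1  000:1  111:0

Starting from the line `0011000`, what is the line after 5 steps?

1111011

step 1: 1011111
step 2: 1110000
step 3: 1011110
step 4: 0110011
step 5: 1111011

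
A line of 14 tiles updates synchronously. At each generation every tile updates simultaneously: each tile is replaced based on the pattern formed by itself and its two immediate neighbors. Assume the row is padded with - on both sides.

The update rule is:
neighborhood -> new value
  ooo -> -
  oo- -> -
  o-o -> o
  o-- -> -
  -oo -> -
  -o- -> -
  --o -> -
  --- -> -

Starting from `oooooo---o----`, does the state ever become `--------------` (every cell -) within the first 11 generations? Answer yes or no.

--------------
all cells are - at generation 1

yes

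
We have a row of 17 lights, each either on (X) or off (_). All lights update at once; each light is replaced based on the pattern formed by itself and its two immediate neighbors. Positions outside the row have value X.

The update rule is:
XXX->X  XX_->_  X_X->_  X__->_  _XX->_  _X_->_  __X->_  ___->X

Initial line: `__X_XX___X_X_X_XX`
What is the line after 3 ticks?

tick 1: _______X________X
tick 2: _XXXXX___XXXXXX__
tick 3: __XXX__X__XXXX___

__XXX__X__XXXX___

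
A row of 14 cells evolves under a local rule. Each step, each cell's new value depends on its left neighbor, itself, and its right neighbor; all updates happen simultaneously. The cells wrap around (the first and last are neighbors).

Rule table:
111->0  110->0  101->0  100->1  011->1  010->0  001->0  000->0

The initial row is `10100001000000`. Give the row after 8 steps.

01000000001000

00010000100000
00001000010000
00000100001000
00000010000100
00000001000010
00000000100001
10000000010000
01000000001000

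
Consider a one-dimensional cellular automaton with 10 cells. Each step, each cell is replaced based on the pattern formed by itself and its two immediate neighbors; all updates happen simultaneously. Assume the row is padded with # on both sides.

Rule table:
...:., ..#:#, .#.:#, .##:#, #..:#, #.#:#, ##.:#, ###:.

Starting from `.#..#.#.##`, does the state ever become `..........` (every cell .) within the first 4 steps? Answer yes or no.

#########.
........##
#......##.
##....####
step 4 is ##....####, still not uniform .

no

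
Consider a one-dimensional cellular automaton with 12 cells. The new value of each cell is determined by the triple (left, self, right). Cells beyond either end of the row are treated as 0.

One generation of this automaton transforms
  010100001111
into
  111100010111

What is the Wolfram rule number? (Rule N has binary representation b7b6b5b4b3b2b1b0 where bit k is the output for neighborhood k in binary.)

230

position 9: 111 → 1  (bit 7 = 1)
position 11: 110 → 1  (bit 6 = 1)
position 2: 101 → 1  (bit 5 = 1)
position 4: 100 → 0  (bit 4 = 0)
position 8: 011 → 0  (bit 3 = 0)
position 1: 010 → 1  (bit 2 = 1)
position 0: 001 → 1  (bit 1 = 1)
position 5: 000 → 0  (bit 0 = 0)
bits b7..b0 = 11100110 = 230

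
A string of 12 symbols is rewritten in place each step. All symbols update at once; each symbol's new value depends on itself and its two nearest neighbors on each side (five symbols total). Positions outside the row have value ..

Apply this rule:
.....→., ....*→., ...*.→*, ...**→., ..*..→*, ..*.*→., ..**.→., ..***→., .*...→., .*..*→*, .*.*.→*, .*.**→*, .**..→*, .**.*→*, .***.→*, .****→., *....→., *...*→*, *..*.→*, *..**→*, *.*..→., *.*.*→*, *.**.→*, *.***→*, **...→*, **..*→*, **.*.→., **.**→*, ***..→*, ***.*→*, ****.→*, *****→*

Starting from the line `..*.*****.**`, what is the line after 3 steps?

.*.**.******
*.*****.****
.**.*****.**

.**.*****.**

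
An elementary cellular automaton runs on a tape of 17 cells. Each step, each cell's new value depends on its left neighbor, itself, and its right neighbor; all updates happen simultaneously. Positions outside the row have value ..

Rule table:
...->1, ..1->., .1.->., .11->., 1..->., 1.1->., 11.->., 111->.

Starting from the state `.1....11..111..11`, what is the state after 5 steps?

...11............
11....11111111111
...11............  (repeats step 1; period 2)
step 5: ...11............

...11............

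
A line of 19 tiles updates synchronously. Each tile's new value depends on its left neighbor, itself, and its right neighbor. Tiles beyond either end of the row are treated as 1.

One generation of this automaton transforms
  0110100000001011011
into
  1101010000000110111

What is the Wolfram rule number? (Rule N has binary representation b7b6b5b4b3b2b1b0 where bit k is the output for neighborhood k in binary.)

position 18: 111 → 1  (bit 7 = 1)
position 2: 110 → 0  (bit 6 = 0)
position 0: 101 → 1  (bit 5 = 1)
position 5: 100 → 1  (bit 4 = 1)
position 1: 011 → 1  (bit 3 = 1)
position 4: 010 → 0  (bit 2 = 0)
position 11: 001 → 0  (bit 1 = 0)
position 6: 000 → 0  (bit 0 = 0)
bits b7..b0 = 10111000 = 184

184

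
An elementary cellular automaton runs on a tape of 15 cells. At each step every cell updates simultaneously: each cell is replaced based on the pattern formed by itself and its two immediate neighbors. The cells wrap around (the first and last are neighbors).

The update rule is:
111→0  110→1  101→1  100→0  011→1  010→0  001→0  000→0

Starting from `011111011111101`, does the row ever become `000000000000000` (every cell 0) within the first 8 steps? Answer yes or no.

yes

110001110000110
110001010000111
010000100000100
000000000000000
all cells are 0 at step 4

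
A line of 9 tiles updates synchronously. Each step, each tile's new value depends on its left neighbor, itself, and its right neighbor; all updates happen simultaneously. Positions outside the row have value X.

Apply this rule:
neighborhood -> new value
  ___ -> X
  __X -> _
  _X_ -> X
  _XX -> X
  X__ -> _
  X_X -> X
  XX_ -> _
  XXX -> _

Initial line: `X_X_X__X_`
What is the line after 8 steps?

XX___XX__

_XXXX__XX
XX_____X_
___XXX_XX
_X_X__XX_
XXXX__X_X
______XXX
_XXXX_X__
XX___XX__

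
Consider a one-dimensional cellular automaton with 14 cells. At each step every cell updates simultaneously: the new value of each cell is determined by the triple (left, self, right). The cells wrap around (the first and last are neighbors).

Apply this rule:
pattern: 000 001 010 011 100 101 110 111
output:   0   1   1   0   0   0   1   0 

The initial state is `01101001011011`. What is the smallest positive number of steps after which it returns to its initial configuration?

2

00101011001001
01101001011011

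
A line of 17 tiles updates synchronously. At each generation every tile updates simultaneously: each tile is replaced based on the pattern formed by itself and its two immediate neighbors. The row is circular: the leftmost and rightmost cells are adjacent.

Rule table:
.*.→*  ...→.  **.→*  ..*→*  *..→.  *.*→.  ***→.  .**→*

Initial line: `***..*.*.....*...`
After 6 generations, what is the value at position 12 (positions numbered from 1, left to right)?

*

generation 1: *.*.**.*....**..*
generation 2: *.*.**.*...***.**
generation 3: *.*.**.*..**.*.*.
generation 4: *.*.**.*.***.*.*.
generation 5: *.*.**.*.*.*.*.*.
generation 6: *.*.**.*.*.*.*.*.
position 12 holds *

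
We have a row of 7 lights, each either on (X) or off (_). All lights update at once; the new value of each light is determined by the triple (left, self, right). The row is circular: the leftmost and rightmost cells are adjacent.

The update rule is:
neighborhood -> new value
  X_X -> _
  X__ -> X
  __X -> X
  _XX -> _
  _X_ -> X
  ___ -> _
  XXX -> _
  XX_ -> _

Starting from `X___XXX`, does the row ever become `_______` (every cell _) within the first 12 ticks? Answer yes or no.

yes

_X_X___
XX_XX__
_____XX
X___X__
XX_XXXX
_______
all cells are _ at tick 6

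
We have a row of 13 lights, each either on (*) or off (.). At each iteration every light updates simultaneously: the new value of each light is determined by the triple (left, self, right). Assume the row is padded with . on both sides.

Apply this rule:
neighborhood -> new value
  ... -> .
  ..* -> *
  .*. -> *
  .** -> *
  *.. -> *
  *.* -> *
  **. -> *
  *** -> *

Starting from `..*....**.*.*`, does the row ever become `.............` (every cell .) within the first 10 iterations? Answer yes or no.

.***..*******
*************
*************  (fixed point — unchanged through iteration 10)
iteration 10 is *************, still not uniform .

no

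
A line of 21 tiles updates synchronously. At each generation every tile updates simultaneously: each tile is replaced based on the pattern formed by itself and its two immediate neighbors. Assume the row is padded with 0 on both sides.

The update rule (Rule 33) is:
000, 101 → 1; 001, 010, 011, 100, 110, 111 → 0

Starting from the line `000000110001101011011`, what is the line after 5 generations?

111110000100000011100

generation 1: 111110000100010100100
generation 2: 000000110001001000001
generation 3: 111110000100000011100
generation 4: 000000110001111000001
generation 5: 111110000100000011100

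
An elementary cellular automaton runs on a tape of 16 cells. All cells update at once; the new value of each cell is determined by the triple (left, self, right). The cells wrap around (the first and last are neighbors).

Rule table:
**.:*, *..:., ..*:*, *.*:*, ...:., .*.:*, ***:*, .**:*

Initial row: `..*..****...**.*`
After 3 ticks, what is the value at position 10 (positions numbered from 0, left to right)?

.**.*****..*****
*********.******
****************
position 10 holds *

*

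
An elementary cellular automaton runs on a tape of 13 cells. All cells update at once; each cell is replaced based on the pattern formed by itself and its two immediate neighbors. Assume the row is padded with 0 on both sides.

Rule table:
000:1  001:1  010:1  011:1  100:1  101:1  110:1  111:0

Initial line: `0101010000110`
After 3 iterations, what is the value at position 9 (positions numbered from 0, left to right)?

1

1111111111111
1000000000001
1111111111111
position 9 holds 1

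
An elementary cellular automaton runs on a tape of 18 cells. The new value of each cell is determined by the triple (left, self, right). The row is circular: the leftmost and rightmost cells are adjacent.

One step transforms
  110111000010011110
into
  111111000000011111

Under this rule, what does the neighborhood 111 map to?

1

At position 4 the neighborhood is 111; the next row has 1 there.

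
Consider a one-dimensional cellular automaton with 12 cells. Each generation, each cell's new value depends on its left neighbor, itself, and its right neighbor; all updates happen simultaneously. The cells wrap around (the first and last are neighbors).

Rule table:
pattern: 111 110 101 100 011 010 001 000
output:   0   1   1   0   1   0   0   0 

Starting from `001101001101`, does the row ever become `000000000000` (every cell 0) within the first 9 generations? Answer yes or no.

yes

001110001110
001010001010
000100000100
000000000000
all cells are 0 at generation 4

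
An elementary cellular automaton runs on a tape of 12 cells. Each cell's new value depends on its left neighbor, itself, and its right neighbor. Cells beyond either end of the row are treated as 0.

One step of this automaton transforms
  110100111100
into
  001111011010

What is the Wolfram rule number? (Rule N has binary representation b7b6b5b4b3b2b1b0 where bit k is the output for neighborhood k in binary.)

position 7: 111 → 1  (bit 7 = 1)
position 1: 110 → 0  (bit 6 = 0)
position 2: 101 → 1  (bit 5 = 1)
position 4: 100 → 1  (bit 4 = 1)
position 0: 011 → 0  (bit 3 = 0)
position 3: 010 → 1  (bit 2 = 1)
position 5: 001 → 1  (bit 1 = 1)
position 11: 000 → 0  (bit 0 = 0)
bits b7..b0 = 10110110 = 182

182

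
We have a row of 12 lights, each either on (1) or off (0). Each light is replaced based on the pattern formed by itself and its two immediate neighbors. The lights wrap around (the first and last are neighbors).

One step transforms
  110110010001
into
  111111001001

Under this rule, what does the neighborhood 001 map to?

At position 6 the neighborhood is 001; the next row has 0 there.

0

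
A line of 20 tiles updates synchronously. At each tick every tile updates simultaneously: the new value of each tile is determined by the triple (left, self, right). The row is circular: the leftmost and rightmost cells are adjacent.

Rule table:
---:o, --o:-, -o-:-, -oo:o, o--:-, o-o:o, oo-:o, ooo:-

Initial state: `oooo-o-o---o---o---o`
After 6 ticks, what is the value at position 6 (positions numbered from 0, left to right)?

-

---oo-o--o---o---o-o
-o-ooo-----o---o--o-
--oo-o-ooo---o------
o-ooo-oo-o-o---ooooo
ooo-ooooo-o--o-o----
o-ooo---oo----o--oo-
position 6 holds -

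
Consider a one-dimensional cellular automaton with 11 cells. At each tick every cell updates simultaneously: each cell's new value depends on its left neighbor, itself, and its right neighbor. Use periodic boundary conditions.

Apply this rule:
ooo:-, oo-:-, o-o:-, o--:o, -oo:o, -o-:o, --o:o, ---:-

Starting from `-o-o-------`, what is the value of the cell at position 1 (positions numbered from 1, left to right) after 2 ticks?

tick 1: oo-oo------
tick 2: o--o-o----o
position 1 holds o

o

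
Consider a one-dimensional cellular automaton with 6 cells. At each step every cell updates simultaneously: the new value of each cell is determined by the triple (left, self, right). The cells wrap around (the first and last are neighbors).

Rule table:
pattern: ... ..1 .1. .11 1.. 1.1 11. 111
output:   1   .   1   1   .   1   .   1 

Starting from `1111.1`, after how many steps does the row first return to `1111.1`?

6

111.11
11.111
1.1111
.11111
11111.
1111.1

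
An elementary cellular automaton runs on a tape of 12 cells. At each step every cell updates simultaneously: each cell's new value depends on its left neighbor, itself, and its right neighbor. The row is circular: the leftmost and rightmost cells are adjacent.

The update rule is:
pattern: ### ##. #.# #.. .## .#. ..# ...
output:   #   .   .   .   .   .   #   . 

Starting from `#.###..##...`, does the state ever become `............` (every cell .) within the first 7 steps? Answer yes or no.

no

step 1: ...#..#....#
step 2: ..#..#....#.
step 3: .#..#....#..
step 4: #..#....#...
step 5: ..#....#...#
step 6: .#....#...#.
step 7: #....#...#..
step 7 is #....#...#.., still not uniform .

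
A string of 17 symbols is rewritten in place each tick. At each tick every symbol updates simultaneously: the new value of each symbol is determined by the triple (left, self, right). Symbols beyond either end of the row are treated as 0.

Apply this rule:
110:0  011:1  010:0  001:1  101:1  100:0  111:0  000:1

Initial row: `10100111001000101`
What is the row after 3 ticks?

00110011001101001

tick 1: 01001100010011010
tick 2: 10011001100110100
tick 3: 00110011001101001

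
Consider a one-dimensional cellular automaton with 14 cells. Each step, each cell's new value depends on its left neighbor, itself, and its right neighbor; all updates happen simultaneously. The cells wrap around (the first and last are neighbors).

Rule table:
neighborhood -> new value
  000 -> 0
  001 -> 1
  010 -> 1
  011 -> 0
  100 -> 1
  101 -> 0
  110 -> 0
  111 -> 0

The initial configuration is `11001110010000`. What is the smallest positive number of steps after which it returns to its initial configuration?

12

step 1: 00110001111001
step 2: 11001010000111
step 3: 00111011001000
step 4: 01000000111100
step 5: 11100001000010
step 6: 00010011100110
step 7: 00111100011001
step 8: 11000010100111
step 9: 00100110111000
step 10: 01111000000100
step 11: 10000100001110
step 12: 11001110010000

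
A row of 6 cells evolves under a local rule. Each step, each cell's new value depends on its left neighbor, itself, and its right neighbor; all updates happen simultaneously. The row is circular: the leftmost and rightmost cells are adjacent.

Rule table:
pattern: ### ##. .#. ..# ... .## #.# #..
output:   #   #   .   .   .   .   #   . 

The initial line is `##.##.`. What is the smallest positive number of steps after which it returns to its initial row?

step 1: .##.##
step 2: #.##.#
step 3: ##.##.

3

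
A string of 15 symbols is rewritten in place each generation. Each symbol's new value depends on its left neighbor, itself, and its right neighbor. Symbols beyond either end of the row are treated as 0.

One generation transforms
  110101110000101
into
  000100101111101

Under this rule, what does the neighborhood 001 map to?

1

At position 11 the neighborhood is 001; the next row has 1 there.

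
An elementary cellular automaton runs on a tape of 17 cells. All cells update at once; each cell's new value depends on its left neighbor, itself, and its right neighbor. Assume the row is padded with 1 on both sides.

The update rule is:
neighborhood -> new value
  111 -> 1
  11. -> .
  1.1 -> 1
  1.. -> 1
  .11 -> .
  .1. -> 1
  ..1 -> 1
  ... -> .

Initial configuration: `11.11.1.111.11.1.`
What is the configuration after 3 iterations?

1.1..111.1.1..111
.1111.1.111111.11
1.11.111.1111.1.1

1.11.111.1111.1.1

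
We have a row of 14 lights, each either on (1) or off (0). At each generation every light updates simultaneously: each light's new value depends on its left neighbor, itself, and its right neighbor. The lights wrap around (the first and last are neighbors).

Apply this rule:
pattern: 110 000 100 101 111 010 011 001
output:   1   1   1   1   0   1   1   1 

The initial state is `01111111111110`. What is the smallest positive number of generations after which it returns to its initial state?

2

generation 1: 11000000000011
generation 2: 01111111111110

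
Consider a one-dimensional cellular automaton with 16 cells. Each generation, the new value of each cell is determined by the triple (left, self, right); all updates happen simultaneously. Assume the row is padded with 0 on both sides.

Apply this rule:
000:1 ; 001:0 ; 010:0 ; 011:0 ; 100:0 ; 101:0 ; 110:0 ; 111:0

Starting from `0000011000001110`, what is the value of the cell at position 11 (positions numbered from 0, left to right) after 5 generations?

0

generation 1: 1111000011100000
generation 2: 0000011000001111
generation 3: 1111000011100000  (repeats generation 1; period 2)
generation 5: 1111000011100000
position 11 holds 0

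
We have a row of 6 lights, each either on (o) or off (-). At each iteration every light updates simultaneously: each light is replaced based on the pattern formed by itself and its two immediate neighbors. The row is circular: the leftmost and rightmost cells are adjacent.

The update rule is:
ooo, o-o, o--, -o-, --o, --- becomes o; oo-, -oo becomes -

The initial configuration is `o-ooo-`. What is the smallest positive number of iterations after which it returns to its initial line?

iteration 1: oo-o-o
iteration 2: o-ooo-

2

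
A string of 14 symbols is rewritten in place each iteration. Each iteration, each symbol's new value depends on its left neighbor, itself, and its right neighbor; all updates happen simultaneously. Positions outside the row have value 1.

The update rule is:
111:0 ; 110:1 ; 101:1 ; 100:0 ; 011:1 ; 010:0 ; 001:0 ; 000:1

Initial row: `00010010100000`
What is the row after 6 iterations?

11000111000000

01000001001110
10011100001011
10010101100110
10001011100111
10100110100100
11000111000000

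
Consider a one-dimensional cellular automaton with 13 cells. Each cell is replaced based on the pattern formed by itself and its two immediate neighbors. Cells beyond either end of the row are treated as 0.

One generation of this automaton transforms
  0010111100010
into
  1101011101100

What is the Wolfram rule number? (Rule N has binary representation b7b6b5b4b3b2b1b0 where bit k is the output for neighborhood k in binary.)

position 5: 111 → 1  (bit 7 = 1)
position 7: 110 → 1  (bit 6 = 1)
position 3: 101 → 1  (bit 5 = 1)
position 8: 100 → 0  (bit 4 = 0)
position 4: 011 → 0  (bit 3 = 0)
position 2: 010 → 0  (bit 2 = 0)
position 1: 001 → 1  (bit 1 = 1)
position 0: 000 → 1  (bit 0 = 1)
bits b7..b0 = 11100011 = 227

227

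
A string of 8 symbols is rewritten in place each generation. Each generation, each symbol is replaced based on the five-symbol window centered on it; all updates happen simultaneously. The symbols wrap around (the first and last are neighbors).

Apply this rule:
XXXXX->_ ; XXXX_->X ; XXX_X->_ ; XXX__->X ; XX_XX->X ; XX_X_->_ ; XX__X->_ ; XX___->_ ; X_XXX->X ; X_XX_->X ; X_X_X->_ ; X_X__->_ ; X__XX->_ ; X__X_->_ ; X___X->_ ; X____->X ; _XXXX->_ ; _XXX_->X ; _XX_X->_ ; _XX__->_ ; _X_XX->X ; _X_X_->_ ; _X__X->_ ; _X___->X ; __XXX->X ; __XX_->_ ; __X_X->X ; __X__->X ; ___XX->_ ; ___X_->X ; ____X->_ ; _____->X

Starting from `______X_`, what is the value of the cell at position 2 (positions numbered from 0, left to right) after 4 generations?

_

generation 1: XXXX_XXX
generation 2: __X_XX__
generation 3: _XXXX__X
generation 4: XX_XX__X
position 2 holds _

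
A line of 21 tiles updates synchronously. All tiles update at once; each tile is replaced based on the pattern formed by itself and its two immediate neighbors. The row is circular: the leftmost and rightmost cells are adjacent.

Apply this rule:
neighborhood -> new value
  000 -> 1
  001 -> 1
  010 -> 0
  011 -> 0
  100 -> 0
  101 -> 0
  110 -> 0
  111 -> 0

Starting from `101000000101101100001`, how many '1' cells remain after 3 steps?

8

000011111000000001110
111100000011111110000
000001111100000000111
count of 1: 8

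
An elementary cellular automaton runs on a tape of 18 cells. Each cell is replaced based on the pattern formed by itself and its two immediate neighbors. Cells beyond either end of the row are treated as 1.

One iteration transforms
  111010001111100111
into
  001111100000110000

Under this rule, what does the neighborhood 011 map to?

0

At position 8 the neighborhood is 011; the next row has 0 there.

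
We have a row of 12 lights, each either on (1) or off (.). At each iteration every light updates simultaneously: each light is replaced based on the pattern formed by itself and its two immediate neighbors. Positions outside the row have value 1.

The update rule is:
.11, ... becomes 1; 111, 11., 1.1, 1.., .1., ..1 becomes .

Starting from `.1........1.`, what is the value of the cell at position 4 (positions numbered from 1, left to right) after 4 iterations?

...111111...
.1.1......1.
.....1111...
.111.1....1.
position 4 holds 1

1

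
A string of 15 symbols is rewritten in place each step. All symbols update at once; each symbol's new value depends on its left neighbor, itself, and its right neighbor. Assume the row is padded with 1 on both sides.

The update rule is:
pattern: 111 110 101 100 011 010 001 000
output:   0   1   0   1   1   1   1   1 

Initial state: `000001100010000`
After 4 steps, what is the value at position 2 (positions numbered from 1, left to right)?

0

111111111111111
000000000000000
111111111111111  (repeats step 1; period 2)
step 4: 000000000000000
position 2 holds 0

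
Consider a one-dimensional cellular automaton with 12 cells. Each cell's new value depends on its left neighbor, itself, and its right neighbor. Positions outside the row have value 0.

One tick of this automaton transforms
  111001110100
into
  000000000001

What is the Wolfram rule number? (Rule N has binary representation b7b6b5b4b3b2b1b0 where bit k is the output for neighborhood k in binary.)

1

position 1: 111 → 0  (bit 7 = 0)
position 2: 110 → 0  (bit 6 = 0)
position 8: 101 → 0  (bit 5 = 0)
position 3: 100 → 0  (bit 4 = 0)
position 0: 011 → 0  (bit 3 = 0)
position 9: 010 → 0  (bit 2 = 0)
position 4: 001 → 0  (bit 1 = 0)
position 11: 000 → 1  (bit 0 = 1)
bits b7..b0 = 00000001 = 1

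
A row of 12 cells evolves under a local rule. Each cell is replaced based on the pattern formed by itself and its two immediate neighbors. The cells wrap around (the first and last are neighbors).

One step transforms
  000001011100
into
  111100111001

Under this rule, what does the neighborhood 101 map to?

At position 6 the neighborhood is 101; the next row has 1 there.

1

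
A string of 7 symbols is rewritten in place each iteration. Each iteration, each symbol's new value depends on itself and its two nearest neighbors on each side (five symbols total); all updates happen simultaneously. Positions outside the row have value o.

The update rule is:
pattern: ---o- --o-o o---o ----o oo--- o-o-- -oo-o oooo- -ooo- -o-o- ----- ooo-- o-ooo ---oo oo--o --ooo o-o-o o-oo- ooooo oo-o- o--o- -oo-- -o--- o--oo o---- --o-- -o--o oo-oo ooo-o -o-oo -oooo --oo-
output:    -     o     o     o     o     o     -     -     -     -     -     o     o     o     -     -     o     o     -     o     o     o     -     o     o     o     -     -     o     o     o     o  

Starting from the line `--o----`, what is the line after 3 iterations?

-oo-ooo
-o--oo-
oo-oo--

oo-oo--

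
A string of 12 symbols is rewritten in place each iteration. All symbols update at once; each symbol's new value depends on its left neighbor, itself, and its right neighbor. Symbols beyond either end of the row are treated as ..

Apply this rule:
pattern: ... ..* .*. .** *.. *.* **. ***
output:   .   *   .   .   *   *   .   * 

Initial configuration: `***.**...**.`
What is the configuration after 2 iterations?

.*.*..*.*..*
*.*.**.*.**.

*.*.**.*.**.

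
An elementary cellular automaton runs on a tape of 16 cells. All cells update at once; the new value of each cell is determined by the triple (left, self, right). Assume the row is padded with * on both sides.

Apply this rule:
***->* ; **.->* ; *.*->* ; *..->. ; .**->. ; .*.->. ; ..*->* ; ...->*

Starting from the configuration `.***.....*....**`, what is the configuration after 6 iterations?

******.**.***.*.

*.**.****..***.*
**.**.***.*.***.
***.**.***.*.***
****.**.***.*.**
*****.**.***.*.*
******.**.***.*.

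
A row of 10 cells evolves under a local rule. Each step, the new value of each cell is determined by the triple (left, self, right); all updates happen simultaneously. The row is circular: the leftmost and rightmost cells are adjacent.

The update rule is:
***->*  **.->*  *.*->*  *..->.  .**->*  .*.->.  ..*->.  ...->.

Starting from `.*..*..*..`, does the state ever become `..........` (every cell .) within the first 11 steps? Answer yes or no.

step 1: ..........
all cells are . at step 1

yes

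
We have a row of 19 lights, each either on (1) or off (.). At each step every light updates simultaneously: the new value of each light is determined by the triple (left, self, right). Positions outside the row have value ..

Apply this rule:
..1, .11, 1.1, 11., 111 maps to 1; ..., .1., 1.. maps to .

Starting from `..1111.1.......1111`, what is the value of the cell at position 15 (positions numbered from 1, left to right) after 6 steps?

step 1: .111111.......11111
step 2: 1111111......111111
step 3: 1111111.....1111111
step 4: 1111111....11111111
step 5: 1111111...111111111
step 6: 1111111..1111111111
position 15 holds 1

1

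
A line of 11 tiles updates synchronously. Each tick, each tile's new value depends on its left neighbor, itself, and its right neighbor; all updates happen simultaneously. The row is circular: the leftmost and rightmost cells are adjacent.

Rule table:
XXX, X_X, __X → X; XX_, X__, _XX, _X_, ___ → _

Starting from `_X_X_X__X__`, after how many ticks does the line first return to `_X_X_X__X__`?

11

X_X_X__X___
_X_X__X___X
X_X__X___X_
_X__X___X_X
X__X___X_X_
__X___X_X_X
_X___X_X_X_
X___X_X_X__
___X_X_X__X
__X_X_X__X_
_X_X_X__X__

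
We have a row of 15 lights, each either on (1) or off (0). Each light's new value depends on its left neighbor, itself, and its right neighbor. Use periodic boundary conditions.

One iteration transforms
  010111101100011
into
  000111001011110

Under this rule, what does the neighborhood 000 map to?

At position 11 the neighborhood is 000; the next row has 1 there.

1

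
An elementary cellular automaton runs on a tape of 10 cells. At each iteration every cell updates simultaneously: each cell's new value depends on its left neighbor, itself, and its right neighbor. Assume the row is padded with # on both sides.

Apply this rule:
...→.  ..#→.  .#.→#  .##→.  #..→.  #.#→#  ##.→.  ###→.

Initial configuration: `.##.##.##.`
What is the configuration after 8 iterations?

iteration 1: #..#..#..#
iteration 2: ...#..#...
iteration 3: ...#..#...  (fixed point — unchanged through iteration 8)

...#..#...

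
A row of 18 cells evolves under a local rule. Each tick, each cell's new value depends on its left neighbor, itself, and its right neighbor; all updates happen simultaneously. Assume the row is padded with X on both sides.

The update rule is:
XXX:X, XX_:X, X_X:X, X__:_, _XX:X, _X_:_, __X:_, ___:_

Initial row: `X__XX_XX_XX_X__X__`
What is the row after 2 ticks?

X__XXXXXXXXX______
X__XXXXXXXXX______

X__XXXXXXXXX______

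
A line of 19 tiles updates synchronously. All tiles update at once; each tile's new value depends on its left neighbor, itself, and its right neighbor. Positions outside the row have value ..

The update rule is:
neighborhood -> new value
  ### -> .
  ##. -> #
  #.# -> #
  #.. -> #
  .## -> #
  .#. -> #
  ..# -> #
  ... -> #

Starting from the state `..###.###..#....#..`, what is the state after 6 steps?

###.###.###########
#.###.###.........#
###.###.###########  (repeats step 1; period 2)
step 6: #.###.###.........#

#.###.###.........#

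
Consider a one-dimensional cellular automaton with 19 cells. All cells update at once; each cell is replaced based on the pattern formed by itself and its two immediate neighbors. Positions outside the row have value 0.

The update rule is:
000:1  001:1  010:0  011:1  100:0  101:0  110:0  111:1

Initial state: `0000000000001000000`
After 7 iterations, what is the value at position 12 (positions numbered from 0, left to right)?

iteration 1: 1111111111110011111
iteration 2: 1111111111100111110
iteration 3: 1111111111001111100
iteration 4: 1111111110011111001
iteration 5: 1111111100111110010
iteration 6: 1111111001111100100
iteration 7: 1111110011111001001
position 12 holds 1

1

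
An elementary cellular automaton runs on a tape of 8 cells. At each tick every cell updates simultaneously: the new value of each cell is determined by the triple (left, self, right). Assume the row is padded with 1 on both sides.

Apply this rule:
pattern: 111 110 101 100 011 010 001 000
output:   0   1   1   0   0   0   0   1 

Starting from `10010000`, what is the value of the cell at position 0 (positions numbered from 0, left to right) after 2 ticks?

tick 1: 10000110
tick 2: 10110011
position 0 holds 1

1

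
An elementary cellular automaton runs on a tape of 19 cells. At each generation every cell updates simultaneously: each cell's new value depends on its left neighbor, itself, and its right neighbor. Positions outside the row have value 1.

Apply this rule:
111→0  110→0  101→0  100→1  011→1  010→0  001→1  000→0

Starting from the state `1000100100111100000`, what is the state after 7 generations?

0111011000000101100

0101011011100010001
0000010010010101011
1000101101100000010
0101001001010000100
0000110110001001011
1001100101010110010
0111011000000101100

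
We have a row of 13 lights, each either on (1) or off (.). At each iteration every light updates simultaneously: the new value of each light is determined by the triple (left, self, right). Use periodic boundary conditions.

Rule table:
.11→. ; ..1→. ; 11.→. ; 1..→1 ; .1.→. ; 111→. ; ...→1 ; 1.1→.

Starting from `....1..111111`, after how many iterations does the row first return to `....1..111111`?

111..1.......
...1..111111.
11..1.......1
..1..111111..
1..1.......11
.1..111111...
..1.......111
1..111111....
.1.......111.
..111111....1
1.......111..
.111111....1.
.......111..1
111111....1..
......111..1.
11111....1..1
.....111..1..
1111....1..11
....111..1...
111....1..111
...111..1....
11....1..1111
..111..1.....
1....1..11111
.111..1......
....1..111111

26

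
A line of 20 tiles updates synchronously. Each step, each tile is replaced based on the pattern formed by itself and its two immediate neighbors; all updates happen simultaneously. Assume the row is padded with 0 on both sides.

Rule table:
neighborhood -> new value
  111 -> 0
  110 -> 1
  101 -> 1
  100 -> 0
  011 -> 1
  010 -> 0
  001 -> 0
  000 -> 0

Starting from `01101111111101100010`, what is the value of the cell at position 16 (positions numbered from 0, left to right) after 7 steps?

0

01111000000111100000
01001000000100100000
00000000000000000000
00000000000000000000  (fixed point — unchanged through step 7)
position 16 holds 0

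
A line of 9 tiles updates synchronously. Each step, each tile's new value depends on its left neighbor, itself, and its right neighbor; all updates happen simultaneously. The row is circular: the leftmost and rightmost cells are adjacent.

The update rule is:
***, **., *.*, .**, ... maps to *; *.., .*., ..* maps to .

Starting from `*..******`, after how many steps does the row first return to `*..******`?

1

step 1: *..******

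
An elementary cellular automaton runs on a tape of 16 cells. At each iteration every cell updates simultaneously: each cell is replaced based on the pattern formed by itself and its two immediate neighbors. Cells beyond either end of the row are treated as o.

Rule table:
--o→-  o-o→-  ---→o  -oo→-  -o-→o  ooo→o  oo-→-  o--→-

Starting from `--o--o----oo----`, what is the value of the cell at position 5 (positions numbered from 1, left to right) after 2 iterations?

-

iteration 1: --o--o-oo----oo-
iteration 2: --o--o----oo----
position 5 holds -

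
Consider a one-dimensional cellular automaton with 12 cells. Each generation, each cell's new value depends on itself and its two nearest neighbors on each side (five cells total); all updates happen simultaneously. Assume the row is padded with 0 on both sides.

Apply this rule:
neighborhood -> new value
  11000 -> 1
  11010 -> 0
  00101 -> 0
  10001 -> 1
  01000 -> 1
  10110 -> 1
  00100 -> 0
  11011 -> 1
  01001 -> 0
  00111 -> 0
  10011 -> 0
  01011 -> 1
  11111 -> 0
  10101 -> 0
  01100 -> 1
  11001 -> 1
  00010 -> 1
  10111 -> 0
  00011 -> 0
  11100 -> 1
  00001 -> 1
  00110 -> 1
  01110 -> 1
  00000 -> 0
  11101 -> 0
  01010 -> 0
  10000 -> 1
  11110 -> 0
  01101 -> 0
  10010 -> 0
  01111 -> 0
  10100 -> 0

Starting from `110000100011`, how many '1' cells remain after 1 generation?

10

generation 1: 111111011011
count of 1: 10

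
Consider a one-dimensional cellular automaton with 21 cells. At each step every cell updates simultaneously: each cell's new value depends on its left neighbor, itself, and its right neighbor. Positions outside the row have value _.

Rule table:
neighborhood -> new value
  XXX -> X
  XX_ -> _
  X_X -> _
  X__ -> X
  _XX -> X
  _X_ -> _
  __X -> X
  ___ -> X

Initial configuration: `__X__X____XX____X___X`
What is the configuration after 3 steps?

step 1: XX_XX_XXXXX_XXXX_XXX_
step 2: X__X__XXXX__XXX__XX_X
step 3: _XX_XXXXX_XXXX_XXX___

_XX_XXXXX_XXXX_XXX___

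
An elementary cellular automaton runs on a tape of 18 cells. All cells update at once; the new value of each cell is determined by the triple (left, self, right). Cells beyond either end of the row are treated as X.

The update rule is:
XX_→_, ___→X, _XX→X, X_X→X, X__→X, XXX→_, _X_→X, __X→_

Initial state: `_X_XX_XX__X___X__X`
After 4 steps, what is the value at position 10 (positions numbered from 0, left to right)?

_

XXXX_XX_X_XXX_XX_X
____XX_XXXX__XX_XX
XXX_X_XX___X_X_XX_
___XXXX_XX_XXXXX_X
position 10 holds _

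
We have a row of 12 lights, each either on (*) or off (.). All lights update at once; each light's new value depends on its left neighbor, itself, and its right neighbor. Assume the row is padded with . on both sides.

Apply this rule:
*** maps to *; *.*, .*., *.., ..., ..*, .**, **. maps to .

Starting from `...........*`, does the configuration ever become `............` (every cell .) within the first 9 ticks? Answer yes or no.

tick 1: ............
all cells are . at tick 1

yes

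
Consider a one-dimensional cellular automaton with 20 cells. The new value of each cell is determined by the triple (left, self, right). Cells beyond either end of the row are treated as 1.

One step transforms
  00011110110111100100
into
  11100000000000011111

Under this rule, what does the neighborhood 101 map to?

0

At position 7 the neighborhood is 101; the next row has 0 there.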